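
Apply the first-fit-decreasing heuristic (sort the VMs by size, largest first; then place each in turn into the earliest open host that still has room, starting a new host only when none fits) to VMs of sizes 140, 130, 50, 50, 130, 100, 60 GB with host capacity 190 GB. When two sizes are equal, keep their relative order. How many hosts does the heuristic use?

4

Sorted descending: 140, 130, 130, 100, 60, 50, 50.
  140 → host 1 (new)  [load 140/190]
  130 → host 2 (new)  [load 130/190]
  130 → host 3 (new)  [load 130/190]
  100 → host 4 (new)  [load 100/190]
  60 → host 2  [load 190/190]
  50 → host 1  [load 190/190]
  50 → host 3  [load 180/190]
4 hosts opened.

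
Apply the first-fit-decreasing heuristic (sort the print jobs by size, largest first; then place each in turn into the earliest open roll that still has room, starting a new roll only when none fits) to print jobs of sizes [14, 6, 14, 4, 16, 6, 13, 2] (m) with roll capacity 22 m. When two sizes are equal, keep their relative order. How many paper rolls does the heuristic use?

4

Sorted descending: 16, 14, 14, 13, 6, 6, 4, 2.
  16 → roll 1 (new)  [load 16/22]
  14 → roll 2 (new)  [load 14/22]
  14 → roll 3 (new)  [load 14/22]
  13 → roll 4 (new)  [load 13/22]
  6 → roll 1  [load 22/22]
  6 → roll 2  [load 20/22]
  4 → roll 3  [load 18/22]
  2 → roll 2  [load 22/22]
4 paper rolls opened.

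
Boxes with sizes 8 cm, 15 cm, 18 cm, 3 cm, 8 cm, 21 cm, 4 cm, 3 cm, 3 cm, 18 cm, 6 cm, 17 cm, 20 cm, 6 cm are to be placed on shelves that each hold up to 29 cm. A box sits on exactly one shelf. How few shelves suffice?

Total = 21 + 20 + 18 + 18 + 17 + 15 + 8 + 8 + 6 + 6 + 4 + 3 + 3 + 3 = 150 cm.
Lower bound: ⌈150/29⌉ = 6 shelves.
A packing using 6 shelves:
  shelf 1: 21 + 8 = 29
  shelf 2: 20 + 8 = 28
  shelf 3: 18 + 6 + 4 = 28
  shelf 4: 18 + 6 + 3 = 27
  shelf 5: 17 + 3 + 3 = 23
  shelf 6: 15 = 15
This matches the lower bound, so 6 is optimal.

6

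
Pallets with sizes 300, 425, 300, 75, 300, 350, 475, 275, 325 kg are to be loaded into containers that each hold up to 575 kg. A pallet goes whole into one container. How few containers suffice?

7

Total = 475 + 425 + 350 + 325 + 300 + 300 + 300 + 275 + 75 = 2825 kg.
Lower bound: ⌈2825/575⌉ = 5 containers.
Also, 7 pallets each exceed 575/2 kg, and no two of those can share a container, so at least 7 containers are needed.
A packing using 7 containers:
  container 1: 475 + 75 = 550
  container 2: 425 = 425
  container 3: 350 = 350
  container 4: 325 = 325
  container 5: 300 + 275 = 575
  container 6: 300 = 300
  container 7: 300 = 300
This matches the lower bound, so 7 is optimal.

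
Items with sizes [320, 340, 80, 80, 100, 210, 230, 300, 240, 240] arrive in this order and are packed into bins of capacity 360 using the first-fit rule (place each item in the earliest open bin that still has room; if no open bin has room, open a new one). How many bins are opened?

  320 → bin 1 (new)  [load 320/360]
  340 → bin 2 (new)  [load 340/360]
  80 → bin 3 (new)  [load 80/360]
  80 → bin 3  [load 160/360]
  100 → bin 3  [load 260/360]
  210 → bin 4 (new)  [load 210/360]
  230 → bin 5 (new)  [load 230/360]
  300 → bin 6 (new)  [load 300/360]
  240 → bin 7 (new)  [load 240/360]
  240 → bin 8 (new)  [load 240/360]
8 bins opened.

8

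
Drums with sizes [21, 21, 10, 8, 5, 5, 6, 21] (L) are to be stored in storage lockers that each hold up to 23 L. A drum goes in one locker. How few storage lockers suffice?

Total = 21 + 21 + 21 + 10 + 8 + 6 + 5 + 5 = 97 L.
Lower bound: ⌈97/23⌉ = 5 storage lockers.
A packing using 5 storage lockers:
  locker 1: 21 = 21
  locker 2: 21 = 21
  locker 3: 21 = 21
  locker 4: 10 + 8 + 5 = 23
  locker 5: 6 + 5 = 11
This matches the lower bound, so 5 is optimal.

5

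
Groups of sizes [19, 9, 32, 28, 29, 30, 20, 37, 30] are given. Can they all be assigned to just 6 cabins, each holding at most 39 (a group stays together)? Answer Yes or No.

No

Total = 234; ⌈234/39⌉ = 6.
7 groups each exceed half the capacity and cannot share a cabin, forcing at least 7 cabins.
At least 7 cabins are required, but only 6 are allowed.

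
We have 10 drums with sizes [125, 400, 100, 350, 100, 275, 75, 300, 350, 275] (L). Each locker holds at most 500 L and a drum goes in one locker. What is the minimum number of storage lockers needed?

Total = 400 + 350 + 350 + 300 + 275 + 275 + 125 + 100 + 100 + 75 = 2350 L.
Lower bound: ⌈2350/500⌉ = 5 storage lockers.
Also, 6 drums each exceed 250 L, and no two of those can share a locker, so at least 6 storage lockers are needed.
A packing using 6 storage lockers:
  locker 1: 400 + 100 = 500
  locker 2: 350 + 125 = 475
  locker 3: 350 + 100 = 450
  locker 4: 300 + 75 = 375
  locker 5: 275 = 275
  locker 6: 275 = 275
This matches the lower bound, so 6 is optimal.

6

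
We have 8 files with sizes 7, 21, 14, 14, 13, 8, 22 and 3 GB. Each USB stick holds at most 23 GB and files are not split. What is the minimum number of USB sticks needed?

5

Total = 22 + 21 + 14 + 14 + 13 + 8 + 7 + 3 = 102 GB.
Lower bound: ⌈102/23⌉ = 5 USB sticks.
A packing using 5 USB sticks:
  USB stick 1: 22 = 22
  USB stick 2: 21 = 21
  USB stick 3: 14 + 8 = 22
  USB stick 4: 14 + 7 = 21
  USB stick 5: 13 + 3 = 16
This matches the lower bound, so 5 is optimal.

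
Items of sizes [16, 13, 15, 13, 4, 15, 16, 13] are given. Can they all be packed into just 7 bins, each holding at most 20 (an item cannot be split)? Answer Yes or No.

A valid assignment using 7 bins:
  bin 1: 16 + 4 = 20
  bin 2: 16 = 16
  bin 3: 15 = 15
  bin 4: 15 = 15
  bin 5: 13 = 13
  bin 6: 13 = 13
  bin 7: 13 = 13
Every load is within 20, so 7 bins suffice.

Yes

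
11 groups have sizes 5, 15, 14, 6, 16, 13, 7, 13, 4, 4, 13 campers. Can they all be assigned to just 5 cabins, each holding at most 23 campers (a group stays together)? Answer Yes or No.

Total = 110 campers; ⌈110/23⌉ = 5.
6 groups each exceed half the capacity and cannot share a cabin, forcing at least 6 cabins.
At least 6 cabins are required, but only 5 are allowed.

No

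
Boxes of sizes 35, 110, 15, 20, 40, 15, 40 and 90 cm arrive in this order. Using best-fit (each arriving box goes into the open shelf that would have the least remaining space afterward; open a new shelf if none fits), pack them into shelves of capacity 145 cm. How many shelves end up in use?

3

  35 → shelf 1 (new)  [load 35/145]
  110 → shelf 1  [load 145/145]
  15 → shelf 2 (new)  [load 15/145]
  20 → shelf 2  [load 35/145]
  40 → shelf 2  [load 75/145]
  15 → shelf 2  [load 90/145]
  40 → shelf 2  [load 130/145]
  90 → shelf 3 (new)  [load 90/145]
3 shelves opened.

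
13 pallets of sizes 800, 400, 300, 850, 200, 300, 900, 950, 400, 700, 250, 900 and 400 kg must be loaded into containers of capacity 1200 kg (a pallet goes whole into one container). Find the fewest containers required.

Total = 950 + 900 + 900 + 850 + 800 + 700 + 400 + 400 + 400 + 300 + 300 + 250 + 200 = 7350 kg.
Lower bound: ⌈7350/1200⌉ = 7 containers.
A packing using 7 containers:
  container 1: 950 + 250 = 1200
  container 2: 900 + 300 = 1200
  container 3: 900 + 300 = 1200
  container 4: 850 + 200 = 1050
  container 5: 800 + 400 = 1200
  container 6: 700 + 400 = 1100
  container 7: 400 = 400
This matches the lower bound, so 7 is optimal.

7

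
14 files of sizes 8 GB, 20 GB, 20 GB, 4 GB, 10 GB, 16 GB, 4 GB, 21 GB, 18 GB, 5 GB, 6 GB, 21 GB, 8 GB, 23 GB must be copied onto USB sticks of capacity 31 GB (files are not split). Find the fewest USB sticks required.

Total = 23 + 21 + 21 + 20 + 20 + 18 + 16 + 10 + 8 + 8 + 6 + 5 + 4 + 4 = 184 GB.
Lower bound: ⌈184/31⌉ = 6 USB sticks.
Also, 7 files each exceed 31/2 GB, and no two of those can share a USB stick, so at least 7 USB sticks are needed.
A packing using 7 USB sticks:
  USB stick 1: 23 + 8 = 31
  USB stick 2: 21 + 10 = 31
  USB stick 3: 21 + 8 = 29
  USB stick 4: 20 + 6 + 5 = 31
  USB stick 5: 20 + 4 + 4 = 28
  USB stick 6: 18 = 18
  USB stick 7: 16 = 16
This matches the lower bound, so 7 is optimal.

7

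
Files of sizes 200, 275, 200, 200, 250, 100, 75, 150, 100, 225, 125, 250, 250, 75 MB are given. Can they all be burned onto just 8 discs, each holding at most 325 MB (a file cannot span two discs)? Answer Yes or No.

No

Total = 2475 MB; ⌈2475/325⌉ = 8.
The bound of 8 does not rule out 8, but exhaustive search shows no assignment into 8 discs of capacity 325 MB exists — the minimum is 9.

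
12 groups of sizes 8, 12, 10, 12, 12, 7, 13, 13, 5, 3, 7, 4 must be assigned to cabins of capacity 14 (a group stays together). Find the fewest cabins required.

Total = 13 + 13 + 12 + 12 + 12 + 10 + 8 + 7 + 7 + 5 + 4 + 3 = 106.
Lower bound: ⌈106/14⌉ = 8 cabins.
A packing using 9 cabins:
  cabin 1: 13 = 13
  cabin 2: 13 = 13
  cabin 3: 12 = 12
  cabin 4: 12 = 12
  cabin 5: 12 = 12
  cabin 6: 10 + 4 = 14
  cabin 7: 8 + 5 = 13
  cabin 8: 7 + 7 = 14
  cabin 9: 3 = 3
No arrangement into 8 cabins stays within capacity, so 9 is optimal.

9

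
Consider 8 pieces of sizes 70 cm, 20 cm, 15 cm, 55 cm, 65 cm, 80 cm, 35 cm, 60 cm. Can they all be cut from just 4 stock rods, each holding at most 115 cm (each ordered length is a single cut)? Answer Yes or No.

Yes

A valid assignment using 4 stock rods:
  stock rod 1: 80 + 35 = 115
  stock rod 2: 70 + 20 + 15 = 105
  stock rod 3: 65 = 65
  stock rod 4: 60 + 55 = 115
Every load is within 115 cm, so 4 stock rods suffice.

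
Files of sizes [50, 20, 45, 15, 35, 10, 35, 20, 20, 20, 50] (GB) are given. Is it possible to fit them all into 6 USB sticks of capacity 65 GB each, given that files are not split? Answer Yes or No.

A valid assignment using 6 USB sticks:
  USB stick 1: 50 + 15 = 65
  USB stick 2: 50 + 10 = 60
  USB stick 3: 45 + 20 = 65
  USB stick 4: 35 + 20 = 55
  USB stick 5: 35 + 20 = 55
  USB stick 6: 20 = 20
Every load is within 65 GB, so 6 USB sticks suffice.

Yes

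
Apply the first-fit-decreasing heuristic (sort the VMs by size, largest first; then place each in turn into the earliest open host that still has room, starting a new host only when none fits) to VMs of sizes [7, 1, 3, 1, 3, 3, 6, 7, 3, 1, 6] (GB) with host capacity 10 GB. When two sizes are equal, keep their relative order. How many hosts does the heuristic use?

Sorted descending: 7, 7, 6, 6, 3, 3, 3, 3, 1, 1, 1.
  7 → host 1 (new)  [load 7/10]
  7 → host 2 (new)  [load 7/10]
  6 → host 3 (new)  [load 6/10]
  6 → host 4 (new)  [load 6/10]
  3 → host 1  [load 10/10]
  3 → host 2  [load 10/10]
  3 → host 3  [load 9/10]
  3 → host 4  [load 9/10]
  1 → host 3  [load 10/10]
  1 → host 4  [load 10/10]
  1 → host 5 (new)  [load 1/10]
5 hosts opened.

5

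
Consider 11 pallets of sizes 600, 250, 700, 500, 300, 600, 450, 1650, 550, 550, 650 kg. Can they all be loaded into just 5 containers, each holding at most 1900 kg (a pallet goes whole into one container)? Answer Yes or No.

Yes

A valid assignment using 4 containers:
  container 1: 1650 + 250 = 1900
  container 2: 700 + 650 + 550 = 1900
  container 3: 600 + 600 + 550 = 1750
  container 4: 500 + 450 + 300 = 1250
That uses only 4 ≤ 5, so 5 containers are enough.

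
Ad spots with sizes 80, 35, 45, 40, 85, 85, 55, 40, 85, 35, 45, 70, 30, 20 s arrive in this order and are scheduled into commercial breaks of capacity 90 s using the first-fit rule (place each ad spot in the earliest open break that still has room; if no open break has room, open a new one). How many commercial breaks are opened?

9

  80 → break 1 (new)  [load 80/90]
  35 → break 2 (new)  [load 35/90]
  45 → break 2  [load 80/90]
  40 → break 3 (new)  [load 40/90]
  85 → break 4 (new)  [load 85/90]
  85 → break 5 (new)  [load 85/90]
  55 → break 6 (new)  [load 55/90]
  40 → break 3  [load 80/90]
  85 → break 7 (new)  [load 85/90]
  35 → break 6  [load 90/90]
  45 → break 8 (new)  [load 45/90]
  70 → break 9 (new)  [load 70/90]
  30 → break 8  [load 75/90]
  20 → break 9  [load 90/90]
9 commercial breaks opened.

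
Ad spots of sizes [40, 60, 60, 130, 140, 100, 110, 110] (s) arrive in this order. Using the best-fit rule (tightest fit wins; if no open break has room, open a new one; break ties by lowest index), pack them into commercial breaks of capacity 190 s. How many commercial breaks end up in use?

  40 → break 1 (new)  [load 40/190]
  60 → break 1  [load 100/190]
  60 → break 1  [load 160/190]
  130 → break 2 (new)  [load 130/190]
  140 → break 3 (new)  [load 140/190]
  100 → break 4 (new)  [load 100/190]
  110 → break 5 (new)  [load 110/190]
  110 → break 6 (new)  [load 110/190]
6 commercial breaks opened.

6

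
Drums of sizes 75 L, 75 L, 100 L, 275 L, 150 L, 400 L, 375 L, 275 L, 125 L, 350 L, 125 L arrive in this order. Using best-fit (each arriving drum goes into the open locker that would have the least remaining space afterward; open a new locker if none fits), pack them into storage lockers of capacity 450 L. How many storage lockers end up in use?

6

  75 → locker 1 (new)  [load 75/450]
  75 → locker 1  [load 150/450]
  100 → locker 1  [load 250/450]
  275 → locker 2 (new)  [load 275/450]
  150 → locker 2  [load 425/450]
  400 → locker 3 (new)  [load 400/450]
  375 → locker 4 (new)  [load 375/450]
  275 → locker 5 (new)  [load 275/450]
  125 → locker 5  [load 400/450]
  350 → locker 6 (new)  [load 350/450]
  125 → locker 1  [load 375/450]
6 storage lockers opened.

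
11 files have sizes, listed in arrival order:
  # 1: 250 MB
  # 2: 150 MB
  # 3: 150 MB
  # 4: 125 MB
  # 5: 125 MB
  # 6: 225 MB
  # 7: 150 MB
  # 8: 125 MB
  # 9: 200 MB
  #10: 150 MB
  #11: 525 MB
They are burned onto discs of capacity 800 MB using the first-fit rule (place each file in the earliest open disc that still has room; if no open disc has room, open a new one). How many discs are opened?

3

  250 → disc 1 (new)  [load 250/800]
  150 → disc 1  [load 400/800]
  150 → disc 1  [load 550/800]
  125 → disc 1  [load 675/800]
  125 → disc 1  [load 800/800]
  225 → disc 2 (new)  [load 225/800]
  150 → disc 2  [load 375/800]
  125 → disc 2  [load 500/800]
  200 → disc 2  [load 700/800]
  150 → disc 3 (new)  [load 150/800]
  525 → disc 3  [load 675/800]
3 discs opened.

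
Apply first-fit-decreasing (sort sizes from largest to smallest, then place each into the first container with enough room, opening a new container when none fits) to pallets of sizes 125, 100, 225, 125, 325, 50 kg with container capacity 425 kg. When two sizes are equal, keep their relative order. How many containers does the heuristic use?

3

Sorted descending: 325, 225, 125, 125, 100, 50.
  325 → container 1 (new)  [load 325/425]
  225 → container 2 (new)  [load 225/425]
  125 → container 2  [load 350/425]
  125 → container 3 (new)  [load 125/425]
  100 → container 1  [load 425/425]
  50 → container 2  [load 400/425]
3 containers opened.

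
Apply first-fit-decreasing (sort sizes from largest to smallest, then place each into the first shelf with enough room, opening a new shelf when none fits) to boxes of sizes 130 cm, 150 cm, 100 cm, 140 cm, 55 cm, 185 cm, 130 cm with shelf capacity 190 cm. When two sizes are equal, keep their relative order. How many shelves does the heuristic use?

Sorted descending: 185, 150, 140, 130, 130, 100, 55.
  185 → shelf 1 (new)  [load 185/190]
  150 → shelf 2 (new)  [load 150/190]
  140 → shelf 3 (new)  [load 140/190]
  130 → shelf 4 (new)  [load 130/190]
  130 → shelf 5 (new)  [load 130/190]
  100 → shelf 6 (new)  [load 100/190]
  55 → shelf 4  [load 185/190]
6 shelves opened.

6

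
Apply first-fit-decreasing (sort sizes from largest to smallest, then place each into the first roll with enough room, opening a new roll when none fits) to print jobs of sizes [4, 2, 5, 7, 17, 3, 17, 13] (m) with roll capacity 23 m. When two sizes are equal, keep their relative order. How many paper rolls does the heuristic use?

3

Sorted descending: 17, 17, 13, 7, 5, 4, 3, 2.
  17 → roll 1 (new)  [load 17/23]
  17 → roll 2 (new)  [load 17/23]
  13 → roll 3 (new)  [load 13/23]
  7 → roll 3  [load 20/23]
  5 → roll 1  [load 22/23]
  4 → roll 2  [load 21/23]
  3 → roll 3  [load 23/23]
  2 → roll 2  [load 23/23]
3 paper rolls opened.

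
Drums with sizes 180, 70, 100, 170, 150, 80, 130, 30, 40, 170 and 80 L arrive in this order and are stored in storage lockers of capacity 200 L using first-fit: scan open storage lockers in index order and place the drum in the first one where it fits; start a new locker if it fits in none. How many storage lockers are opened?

7

  180 → locker 1 (new)  [load 180/200]
  70 → locker 2 (new)  [load 70/200]
  100 → locker 2  [load 170/200]
  170 → locker 3 (new)  [load 170/200]
  150 → locker 4 (new)  [load 150/200]
  80 → locker 5 (new)  [load 80/200]
  130 → locker 6 (new)  [load 130/200]
  30 → locker 2  [load 200/200]
  40 → locker 4  [load 190/200]
  170 → locker 7 (new)  [load 170/200]
  80 → locker 5  [load 160/200]
7 storage lockers opened.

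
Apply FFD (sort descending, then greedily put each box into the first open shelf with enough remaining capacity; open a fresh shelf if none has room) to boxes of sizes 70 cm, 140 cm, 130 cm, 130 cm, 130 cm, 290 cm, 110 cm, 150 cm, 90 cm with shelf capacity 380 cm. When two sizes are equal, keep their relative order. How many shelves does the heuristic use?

Sorted descending: 290, 150, 140, 130, 130, 130, 110, 90, 70.
  290 → shelf 1 (new)  [load 290/380]
  150 → shelf 2 (new)  [load 150/380]
  140 → shelf 2  [load 290/380]
  130 → shelf 3 (new)  [load 130/380]
  130 → shelf 3  [load 260/380]
  130 → shelf 4 (new)  [load 130/380]
  110 → shelf 3  [load 370/380]
  90 → shelf 1  [load 380/380]
  70 → shelf 2  [load 360/380]
4 shelves opened.

4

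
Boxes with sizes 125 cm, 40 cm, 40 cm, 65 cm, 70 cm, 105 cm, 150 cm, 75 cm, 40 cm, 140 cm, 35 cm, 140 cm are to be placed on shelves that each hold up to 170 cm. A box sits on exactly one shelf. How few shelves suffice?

7

Total = 150 + 140 + 140 + 125 + 105 + 75 + 70 + 65 + 40 + 40 + 40 + 35 = 1025 cm.
Lower bound: ⌈1025/170⌉ = 7 shelves.
A packing using 7 shelves:
  shelf 1: 150 = 150
  shelf 2: 140 = 140
  shelf 3: 140 = 140
  shelf 4: 125 + 40 = 165
  shelf 5: 105 + 65 = 170
  shelf 6: 75 + 70 = 145
  shelf 7: 40 + 40 + 35 = 115
This matches the lower bound, so 7 is optimal.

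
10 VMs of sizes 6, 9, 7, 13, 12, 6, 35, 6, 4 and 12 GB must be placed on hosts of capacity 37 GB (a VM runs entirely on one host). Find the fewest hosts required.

Total = 35 + 13 + 12 + 12 + 9 + 7 + 6 + 6 + 6 + 4 = 110 GB.
Lower bound: ⌈110/37⌉ = 3 hosts.
A packing using 4 hosts:
  host 1: 35 = 35
  host 2: 13 + 12 + 12 = 37
  host 3: 9 + 7 + 6 + 6 + 6 = 34
  host 4: 4 = 4
No arrangement into 3 hosts stays within capacity, so 4 is optimal.

4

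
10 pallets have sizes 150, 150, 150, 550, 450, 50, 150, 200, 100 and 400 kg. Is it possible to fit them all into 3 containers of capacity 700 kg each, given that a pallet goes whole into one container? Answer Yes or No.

Total = 2350 kg; ⌈2350/700⌉ = 4.
At least 4 containers are required, but only 3 are allowed.

No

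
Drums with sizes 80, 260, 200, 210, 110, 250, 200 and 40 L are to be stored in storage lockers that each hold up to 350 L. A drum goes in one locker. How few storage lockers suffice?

5

Total = 260 + 250 + 210 + 200 + 200 + 110 + 80 + 40 = 1350 L.
Lower bound: ⌈1350/350⌉ = 4 storage lockers.
Also, 5 drums each exceed 175 L, and no two of those can share a locker, so at least 5 storage lockers are needed.
A packing using 5 storage lockers:
  locker 1: 260 + 80 = 340
  locker 2: 250 + 40 = 290
  locker 3: 210 + 110 = 320
  locker 4: 200 = 200
  locker 5: 200 = 200
This matches the lower bound, so 5 is optimal.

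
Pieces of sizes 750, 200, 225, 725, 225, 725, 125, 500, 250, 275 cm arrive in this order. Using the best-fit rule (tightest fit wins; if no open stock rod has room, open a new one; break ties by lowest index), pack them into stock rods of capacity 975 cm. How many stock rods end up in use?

5

  750 → stock rod 1 (new)  [load 750/975]
  200 → stock rod 1  [load 950/975]
  225 → stock rod 2 (new)  [load 225/975]
  725 → stock rod 2  [load 950/975]
  225 → stock rod 3 (new)  [load 225/975]
  725 → stock rod 3  [load 950/975]
  125 → stock rod 4 (new)  [load 125/975]
  500 → stock rod 4  [load 625/975]
  250 → stock rod 4  [load 875/975]
  275 → stock rod 5 (new)  [load 275/975]
5 stock rods opened.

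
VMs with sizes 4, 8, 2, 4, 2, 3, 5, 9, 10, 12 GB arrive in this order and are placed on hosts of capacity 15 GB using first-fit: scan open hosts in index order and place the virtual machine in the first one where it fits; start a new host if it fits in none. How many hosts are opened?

5

  4 → host 1 (new)  [load 4/15]
  8 → host 1  [load 12/15]
  2 → host 1  [load 14/15]
  4 → host 2 (new)  [load 4/15]
  2 → host 2  [load 6/15]
  3 → host 2  [load 9/15]
  5 → host 2  [load 14/15]
  9 → host 3 (new)  [load 9/15]
  10 → host 4 (new)  [load 10/15]
  12 → host 5 (new)  [load 12/15]
5 hosts opened.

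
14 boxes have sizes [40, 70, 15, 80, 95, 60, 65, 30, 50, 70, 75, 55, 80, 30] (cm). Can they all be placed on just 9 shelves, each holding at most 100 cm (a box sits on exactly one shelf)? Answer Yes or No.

No

Total = 815 cm; ⌈815/100⌉ = 9.
The bound of 9 does not rule out 9, but exhaustive search shows no assignment into 9 shelves of capacity 100 cm exists — the minimum is 10.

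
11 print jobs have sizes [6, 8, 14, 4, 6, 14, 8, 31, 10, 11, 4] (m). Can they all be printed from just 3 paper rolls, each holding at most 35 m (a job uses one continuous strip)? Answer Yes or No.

No

Total = 116 m; ⌈116/35⌉ = 4.
At least 4 paper rolls are required, but only 3 are allowed.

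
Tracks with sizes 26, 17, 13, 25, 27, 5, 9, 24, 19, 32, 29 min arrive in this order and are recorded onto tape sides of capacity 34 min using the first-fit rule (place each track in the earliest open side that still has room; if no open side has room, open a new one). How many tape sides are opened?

8

  26 → side 1 (new)  [load 26/34]
  17 → side 2 (new)  [load 17/34]
  13 → side 2  [load 30/34]
  25 → side 3 (new)  [load 25/34]
  27 → side 4 (new)  [load 27/34]
  5 → side 1  [load 31/34]
  9 → side 3  [load 34/34]
  24 → side 5 (new)  [load 24/34]
  19 → side 6 (new)  [load 19/34]
  32 → side 7 (new)  [load 32/34]
  29 → side 8 (new)  [load 29/34]
8 tape sides opened.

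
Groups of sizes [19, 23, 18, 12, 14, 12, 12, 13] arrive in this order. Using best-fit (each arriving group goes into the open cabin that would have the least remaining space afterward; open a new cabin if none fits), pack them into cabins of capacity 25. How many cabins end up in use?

  19 → cabin 1 (new)  [load 19/25]
  23 → cabin 2 (new)  [load 23/25]
  18 → cabin 3 (new)  [load 18/25]
  12 → cabin 4 (new)  [load 12/25]
  14 → cabin 5 (new)  [load 14/25]
  12 → cabin 4  [load 24/25]
  12 → cabin 6 (new)  [load 12/25]
  13 → cabin 6  [load 25/25]
6 cabins opened.

6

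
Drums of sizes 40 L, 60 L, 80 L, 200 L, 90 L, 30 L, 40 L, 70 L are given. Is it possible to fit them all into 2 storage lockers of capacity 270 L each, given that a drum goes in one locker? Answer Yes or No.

Total = 610 L; ⌈610/270⌉ = 3.
At least 3 storage lockers are required, but only 2 are allowed.

No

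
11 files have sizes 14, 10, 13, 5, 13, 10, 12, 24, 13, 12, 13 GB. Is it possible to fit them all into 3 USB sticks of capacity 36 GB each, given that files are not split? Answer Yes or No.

No

Total = 139 GB; ⌈139/36⌉ = 4.
At least 4 USB sticks are required, but only 3 are allowed.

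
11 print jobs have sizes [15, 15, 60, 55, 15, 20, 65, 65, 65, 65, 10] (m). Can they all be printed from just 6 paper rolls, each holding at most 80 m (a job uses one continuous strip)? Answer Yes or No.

A valid assignment using 6 paper rolls:
  roll 1: 65 + 15 = 80
  roll 2: 65 + 15 = 80
  roll 3: 65 + 15 = 80
  roll 4: 65 + 10 = 75
  roll 5: 60 + 20 = 80
  roll 6: 55 = 55
Every load is within 80 m, so 6 paper rolls suffice.

Yes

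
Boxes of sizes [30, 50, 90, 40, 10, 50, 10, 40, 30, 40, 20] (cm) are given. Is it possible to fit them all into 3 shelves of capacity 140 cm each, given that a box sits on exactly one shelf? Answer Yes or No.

A valid assignment using 3 shelves:
  shelf 1: 90 + 50 = 140
  shelf 2: 50 + 40 + 40 + 10 = 140
  shelf 3: 40 + 30 + 30 + 20 + 10 = 130
Every load is within 140 cm, so 3 shelves suffice.

Yes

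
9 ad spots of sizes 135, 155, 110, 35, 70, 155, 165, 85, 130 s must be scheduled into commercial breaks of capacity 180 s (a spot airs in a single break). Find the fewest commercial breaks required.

Total = 165 + 155 + 155 + 135 + 130 + 110 + 85 + 70 + 35 = 1040 s.
Lower bound: ⌈1040/180⌉ = 6 commercial breaks.
A packing using 7 commercial breaks:
  break 1: 165 = 165
  break 2: 155 = 155
  break 3: 155 = 155
  break 4: 135 + 35 = 170
  break 5: 130 = 130
  break 6: 110 + 70 = 180
  break 7: 85 = 85
No arrangement into 6 commercial breaks stays within capacity, so 7 is optimal.

7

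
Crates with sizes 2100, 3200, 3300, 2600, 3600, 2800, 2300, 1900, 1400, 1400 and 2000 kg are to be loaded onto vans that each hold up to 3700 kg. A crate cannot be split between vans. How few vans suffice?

9

Total = 3600 + 3300 + 3200 + 2800 + 2600 + 2300 + 2100 + 2000 + 1900 + 1400 + 1400 = 26600 kg.
Lower bound: ⌈26600/3700⌉ = 8 vans.
Also, 9 crates each exceed 1850 kg, and no two of those can share a van, so at least 9 vans are needed.
A packing using 9 vans:
  van 1: 3600 = 3600
  van 2: 3300 = 3300
  van 3: 3200 = 3200
  van 4: 2800 = 2800
  van 5: 2600 = 2600
  van 6: 2300 + 1400 = 3700
  van 7: 2100 + 1400 = 3500
  van 8: 2000 = 2000
  van 9: 1900 = 1900
This matches the lower bound, so 9 is optimal.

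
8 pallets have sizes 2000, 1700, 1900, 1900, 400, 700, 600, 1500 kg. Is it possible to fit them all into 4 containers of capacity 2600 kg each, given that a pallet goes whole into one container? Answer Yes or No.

Total = 10700 kg; ⌈10700/2600⌉ = 5.
At least 5 containers are required, but only 4 are allowed.

No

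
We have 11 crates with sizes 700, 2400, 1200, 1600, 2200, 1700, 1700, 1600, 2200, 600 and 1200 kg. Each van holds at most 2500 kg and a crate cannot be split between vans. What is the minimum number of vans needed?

Total = 2400 + 2200 + 2200 + 1700 + 1700 + 1600 + 1600 + 1200 + 1200 + 700 + 600 = 17100 kg.
Lower bound: ⌈17100/2500⌉ = 7 vans.
A packing using 8 vans:
  van 1: 2400 = 2400
  van 2: 2200 = 2200
  van 3: 2200 = 2200
  van 4: 1700 + 700 = 2400
  van 5: 1700 + 600 = 2300
  van 6: 1600 = 1600
  van 7: 1600 = 1600
  van 8: 1200 + 1200 = 2400
No arrangement into 7 vans stays within capacity, so 8 is optimal.

8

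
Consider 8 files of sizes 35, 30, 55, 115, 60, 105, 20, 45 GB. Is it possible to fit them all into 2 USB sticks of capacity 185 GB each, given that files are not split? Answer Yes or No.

Total = 465 GB; ⌈465/185⌉ = 3.
At least 3 USB sticks are required, but only 2 are allowed.

No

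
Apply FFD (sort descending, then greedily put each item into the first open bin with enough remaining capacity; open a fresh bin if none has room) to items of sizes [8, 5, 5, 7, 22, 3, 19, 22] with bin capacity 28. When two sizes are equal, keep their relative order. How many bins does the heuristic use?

Sorted descending: 22, 22, 19, 8, 7, 5, 5, 3.
  22 → bin 1 (new)  [load 22/28]
  22 → bin 2 (new)  [load 22/28]
  19 → bin 3 (new)  [load 19/28]
  8 → bin 3  [load 27/28]
  7 → bin 4 (new)  [load 7/28]
  5 → bin 1  [load 27/28]
  5 → bin 2  [load 27/28]
  3 → bin 4  [load 10/28]
4 bins opened.

4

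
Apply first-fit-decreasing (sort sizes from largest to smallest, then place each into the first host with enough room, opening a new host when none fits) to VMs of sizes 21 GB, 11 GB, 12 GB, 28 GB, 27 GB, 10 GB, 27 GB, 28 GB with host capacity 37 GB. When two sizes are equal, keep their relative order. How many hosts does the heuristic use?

Sorted descending: 28, 28, 27, 27, 21, 12, 11, 10.
  28 → host 1 (new)  [load 28/37]
  28 → host 2 (new)  [load 28/37]
  27 → host 3 (new)  [load 27/37]
  27 → host 4 (new)  [load 27/37]
  21 → host 5 (new)  [load 21/37]
  12 → host 5  [load 33/37]
  11 → host 6 (new)  [load 11/37]
  10 → host 3  [load 37/37]
6 hosts opened.

6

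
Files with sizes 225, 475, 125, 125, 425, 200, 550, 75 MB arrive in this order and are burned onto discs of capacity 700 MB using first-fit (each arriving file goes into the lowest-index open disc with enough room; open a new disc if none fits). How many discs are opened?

4

  225 → disc 1 (new)  [load 225/700]
  475 → disc 1  [load 700/700]
  125 → disc 2 (new)  [load 125/700]
  125 → disc 2  [load 250/700]
  425 → disc 2  [load 675/700]
  200 → disc 3 (new)  [load 200/700]
  550 → disc 4 (new)  [load 550/700]
  75 → disc 3  [load 275/700]
4 discs opened.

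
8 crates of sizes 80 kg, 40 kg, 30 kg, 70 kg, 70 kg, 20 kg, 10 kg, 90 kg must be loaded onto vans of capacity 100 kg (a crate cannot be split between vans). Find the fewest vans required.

Total = 90 + 80 + 70 + 70 + 40 + 30 + 20 + 10 = 410 kg.
Lower bound: ⌈410/100⌉ = 5 vans.
A packing using 5 vans:
  van 1: 90 + 10 = 100
  van 2: 80 + 20 = 100
  van 3: 70 + 30 = 100
  van 4: 70 = 70
  van 5: 40 = 40
This matches the lower bound, so 5 is optimal.

5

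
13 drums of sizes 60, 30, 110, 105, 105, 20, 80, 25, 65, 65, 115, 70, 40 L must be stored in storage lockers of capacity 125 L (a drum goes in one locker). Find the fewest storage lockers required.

Total = 115 + 110 + 105 + 105 + 80 + 70 + 65 + 65 + 60 + 40 + 30 + 25 + 20 = 890 L.
Lower bound: ⌈890/125⌉ = 8 storage lockers.
A packing using 8 storage lockers:
  locker 1: 115 = 115
  locker 2: 110 = 110
  locker 3: 105 + 20 = 125
  locker 4: 105 = 105
  locker 5: 80 + 40 = 120
  locker 6: 70 + 30 + 25 = 125
  locker 7: 65 + 60 = 125
  locker 8: 65 = 65
This matches the lower bound, so 8 is optimal.

8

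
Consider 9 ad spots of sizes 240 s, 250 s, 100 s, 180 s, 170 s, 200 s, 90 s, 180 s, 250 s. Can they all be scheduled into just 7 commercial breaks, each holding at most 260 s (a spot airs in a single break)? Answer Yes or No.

Total = 1660 s; ⌈1660/260⌉ = 7.
The bound of 7 does not rule out 7, but exhaustive search shows no assignment into 7 commercial breaks of capacity 260 s exists — the minimum is 8.

No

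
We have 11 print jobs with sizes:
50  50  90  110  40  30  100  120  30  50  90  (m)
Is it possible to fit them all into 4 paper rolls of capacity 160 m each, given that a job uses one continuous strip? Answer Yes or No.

No

Total = 760 m; ⌈760/160⌉ = 5.
At least 5 paper rolls are required, but only 4 are allowed.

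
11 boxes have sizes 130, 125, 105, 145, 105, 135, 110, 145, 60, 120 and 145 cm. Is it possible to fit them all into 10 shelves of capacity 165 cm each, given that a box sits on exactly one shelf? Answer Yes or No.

A valid assignment using 10 shelves:
  shelf 1: 145 = 145
  shelf 2: 145 = 145
  shelf 3: 145 = 145
  shelf 4: 135 = 135
  shelf 5: 130 = 130
  shelf 6: 125 = 125
  shelf 7: 120 = 120
  shelf 8: 110 = 110
  shelf 9: 105 + 60 = 165
  shelf 10: 105 = 105
Every load is within 165 cm, so 10 shelves suffice.

Yes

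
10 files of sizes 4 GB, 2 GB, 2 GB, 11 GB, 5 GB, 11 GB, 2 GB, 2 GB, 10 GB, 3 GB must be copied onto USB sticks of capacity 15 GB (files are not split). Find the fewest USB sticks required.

Total = 11 + 11 + 10 + 5 + 4 + 3 + 2 + 2 + 2 + 2 = 52 GB.
Lower bound: ⌈52/15⌉ = 4 USB sticks.
A packing using 4 USB sticks:
  USB stick 1: 11 + 4 = 15
  USB stick 2: 11 + 3 = 14
  USB stick 3: 10 + 5 = 15
  USB stick 4: 2 + 2 + 2 + 2 = 8
This matches the lower bound, so 4 is optimal.

4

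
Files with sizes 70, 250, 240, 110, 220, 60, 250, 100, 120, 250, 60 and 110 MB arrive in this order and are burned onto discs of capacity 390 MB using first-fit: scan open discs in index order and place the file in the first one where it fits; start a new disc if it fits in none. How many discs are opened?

5

  70 → disc 1 (new)  [load 70/390]
  250 → disc 1  [load 320/390]
  240 → disc 2 (new)  [load 240/390]
  110 → disc 2  [load 350/390]
  220 → disc 3 (new)  [load 220/390]
  60 → disc 1  [load 380/390]
  250 → disc 4 (new)  [load 250/390]
  100 → disc 3  [load 320/390]
  120 → disc 4  [load 370/390]
  250 → disc 5 (new)  [load 250/390]
  60 → disc 3  [load 380/390]
  110 → disc 5  [load 360/390]
5 discs opened.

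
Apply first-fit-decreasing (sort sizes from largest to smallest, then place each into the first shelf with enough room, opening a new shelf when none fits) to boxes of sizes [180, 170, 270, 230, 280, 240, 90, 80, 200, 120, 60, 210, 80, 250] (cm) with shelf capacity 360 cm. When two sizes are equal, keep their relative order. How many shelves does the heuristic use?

Sorted descending: 280, 270, 250, 240, 230, 210, 200, 180, 170, 120, 90, 80, 80, 60.
  280 → shelf 1 (new)  [load 280/360]
  270 → shelf 2 (new)  [load 270/360]
  250 → shelf 3 (new)  [load 250/360]
  240 → shelf 4 (new)  [load 240/360]
  230 → shelf 5 (new)  [load 230/360]
  210 → shelf 6 (new)  [load 210/360]
  200 → shelf 7 (new)  [load 200/360]
  180 → shelf 8 (new)  [load 180/360]
  170 → shelf 8  [load 350/360]
  120 → shelf 4  [load 360/360]
  90 → shelf 2  [load 360/360]
  80 → shelf 1  [load 360/360]
  80 → shelf 3  [load 330/360]
  60 → shelf 5  [load 290/360]
8 shelves opened.

8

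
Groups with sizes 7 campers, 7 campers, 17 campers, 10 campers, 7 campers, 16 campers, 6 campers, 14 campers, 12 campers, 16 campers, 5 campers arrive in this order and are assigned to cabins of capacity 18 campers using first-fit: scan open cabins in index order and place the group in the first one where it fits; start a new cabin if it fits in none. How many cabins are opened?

8

  7 → cabin 1 (new)  [load 7/18]
  7 → cabin 1  [load 14/18]
  17 → cabin 2 (new)  [load 17/18]
  10 → cabin 3 (new)  [load 10/18]
  7 → cabin 3  [load 17/18]
  16 → cabin 4 (new)  [load 16/18]
  6 → cabin 5 (new)  [load 6/18]
  14 → cabin 6 (new)  [load 14/18]
  12 → cabin 5  [load 18/18]
  16 → cabin 7 (new)  [load 16/18]
  5 → cabin 8 (new)  [load 5/18]
8 cabins opened.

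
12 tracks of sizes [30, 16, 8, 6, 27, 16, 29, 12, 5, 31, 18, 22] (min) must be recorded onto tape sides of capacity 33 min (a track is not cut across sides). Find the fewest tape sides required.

Total = 31 + 30 + 29 + 27 + 22 + 18 + 16 + 16 + 12 + 8 + 6 + 5 = 220 min.
Lower bound: ⌈220/33⌉ = 7 tape sides.
A packing using 8 tape sides:
  side 1: 31 = 31
  side 2: 30 = 30
  side 3: 29 = 29
  side 4: 27 + 6 = 33
  side 5: 22 + 8 = 30
  side 6: 18 + 12 = 30
  side 7: 16 + 16 = 32
  side 8: 5 = 5
No arrangement into 7 tape sides stays within capacity, so 8 is optimal.

8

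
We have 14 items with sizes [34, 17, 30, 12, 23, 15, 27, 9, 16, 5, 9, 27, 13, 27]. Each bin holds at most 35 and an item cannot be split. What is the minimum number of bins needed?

Total = 34 + 30 + 27 + 27 + 27 + 23 + 17 + 16 + 15 + 13 + 12 + 9 + 9 + 5 = 264.
Lower bound: ⌈264/35⌉ = 8 bins.
A packing using 9 bins:
  bin 1: 34 = 34
  bin 2: 30 + 5 = 35
  bin 3: 27 = 27
  bin 4: 27 = 27
  bin 5: 27 = 27
  bin 6: 23 + 12 = 35
  bin 7: 17 + 16 = 33
  bin 8: 15 + 13 = 28
  bin 9: 9 + 9 = 18
No arrangement into 8 bins stays within capacity, so 9 is optimal.

9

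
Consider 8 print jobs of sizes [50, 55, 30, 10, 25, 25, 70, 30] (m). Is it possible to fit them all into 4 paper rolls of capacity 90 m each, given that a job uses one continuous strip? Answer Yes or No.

A valid assignment using 4 paper rolls:
  roll 1: 70 + 10 = 80
  roll 2: 55 + 30 = 85
  roll 3: 50 + 30 = 80
  roll 4: 25 + 25 = 50
Every load is within 90 m, so 4 paper rolls suffice.

Yes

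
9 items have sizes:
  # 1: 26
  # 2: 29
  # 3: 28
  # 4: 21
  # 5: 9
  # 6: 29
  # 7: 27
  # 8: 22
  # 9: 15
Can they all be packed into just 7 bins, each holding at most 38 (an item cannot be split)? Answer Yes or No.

A valid assignment using 7 bins:
  bin 1: 29 + 9 = 38
  bin 2: 29 = 29
  bin 3: 28 = 28
  bin 4: 27 = 27
  bin 5: 26 = 26
  bin 6: 22 + 15 = 37
  bin 7: 21 = 21
Every load is within 38, so 7 bins suffice.

Yes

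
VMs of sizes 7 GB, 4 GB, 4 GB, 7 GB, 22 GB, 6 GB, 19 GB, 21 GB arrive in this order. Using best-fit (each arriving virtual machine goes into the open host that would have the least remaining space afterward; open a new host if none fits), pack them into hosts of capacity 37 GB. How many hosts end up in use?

4

  7 → host 1 (new)  [load 7/37]
  4 → host 1  [load 11/37]
  4 → host 1  [load 15/37]
  7 → host 1  [load 22/37]
  22 → host 2 (new)  [load 22/37]
  6 → host 1  [load 28/37]
  19 → host 3 (new)  [load 19/37]
  21 → host 4 (new)  [load 21/37]
4 hosts opened.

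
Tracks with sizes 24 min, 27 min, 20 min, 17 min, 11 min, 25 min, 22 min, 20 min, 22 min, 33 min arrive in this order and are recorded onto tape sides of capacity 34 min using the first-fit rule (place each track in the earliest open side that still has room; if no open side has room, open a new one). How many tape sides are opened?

9

  24 → side 1 (new)  [load 24/34]
  27 → side 2 (new)  [load 27/34]
  20 → side 3 (new)  [load 20/34]
  17 → side 4 (new)  [load 17/34]
  11 → side 3  [load 31/34]
  25 → side 5 (new)  [load 25/34]
  22 → side 6 (new)  [load 22/34]
  20 → side 7 (new)  [load 20/34]
  22 → side 8 (new)  [load 22/34]
  33 → side 9 (new)  [load 33/34]
9 tape sides opened.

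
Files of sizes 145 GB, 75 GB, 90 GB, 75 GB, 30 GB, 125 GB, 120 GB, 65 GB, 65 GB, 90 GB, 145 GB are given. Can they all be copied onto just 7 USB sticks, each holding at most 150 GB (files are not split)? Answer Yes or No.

No

Total = 1025 GB; ⌈1025/150⌉ = 7.
The bound of 7 does not rule out 7, but exhaustive search shows no assignment into 7 USB sticks of capacity 150 GB exists — the minimum is 8.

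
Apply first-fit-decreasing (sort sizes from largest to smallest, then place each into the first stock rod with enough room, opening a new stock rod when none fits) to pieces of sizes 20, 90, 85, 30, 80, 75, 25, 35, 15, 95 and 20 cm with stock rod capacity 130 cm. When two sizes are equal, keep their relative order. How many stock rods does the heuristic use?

5

Sorted descending: 95, 90, 85, 80, 75, 35, 30, 25, 20, 20, 15.
  95 → stock rod 1 (new)  [load 95/130]
  90 → stock rod 2 (new)  [load 90/130]
  85 → stock rod 3 (new)  [load 85/130]
  80 → stock rod 4 (new)  [load 80/130]
  75 → stock rod 5 (new)  [load 75/130]
  35 → stock rod 1  [load 130/130]
  30 → stock rod 2  [load 120/130]
  25 → stock rod 3  [load 110/130]
  20 → stock rod 3  [load 130/130]
  20 → stock rod 4  [load 100/130]
  15 → stock rod 4  [load 115/130]
5 stock rods opened.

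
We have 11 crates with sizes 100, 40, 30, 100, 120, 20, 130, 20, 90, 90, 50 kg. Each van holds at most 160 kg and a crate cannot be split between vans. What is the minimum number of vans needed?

Total = 130 + 120 + 100 + 100 + 90 + 90 + 50 + 40 + 30 + 20 + 20 = 790 kg.
Lower bound: ⌈790/160⌉ = 5 vans.
Also, 6 crates each exceed 80 kg, and no two of those can share a van, so at least 6 vans are needed.
A packing using 6 vans:
  van 1: 130 + 30 = 160
  van 2: 120 + 40 = 160
  van 3: 100 + 50 = 150
  van 4: 100 + 20 + 20 = 140
  van 5: 90 = 90
  van 6: 90 = 90
This matches the lower bound, so 6 is optimal.

6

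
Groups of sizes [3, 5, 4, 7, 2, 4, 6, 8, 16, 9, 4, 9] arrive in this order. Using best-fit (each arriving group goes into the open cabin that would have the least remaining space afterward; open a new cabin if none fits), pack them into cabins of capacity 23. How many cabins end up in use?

  3 → cabin 1 (new)  [load 3/23]
  5 → cabin 1  [load 8/23]
  4 → cabin 1  [load 12/23]
  7 → cabin 1  [load 19/23]
  2 → cabin 1  [load 21/23]
  4 → cabin 2 (new)  [load 4/23]
  6 → cabin 2  [load 10/23]
  8 → cabin 2  [load 18/23]
  16 → cabin 3 (new)  [load 16/23]
  9 → cabin 4 (new)  [load 9/23]
  4 → cabin 2  [load 22/23]
  9 → cabin 4  [load 18/23]
4 cabins opened.

4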